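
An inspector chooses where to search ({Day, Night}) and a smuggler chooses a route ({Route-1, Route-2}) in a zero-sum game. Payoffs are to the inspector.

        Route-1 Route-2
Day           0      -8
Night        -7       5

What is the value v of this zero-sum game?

-14/5

Row minima: Day → -8, Night → -7; maximin = -7.
Column maxima: Route-1 → 0, Route-2 → 5; minimax = 0.
-7 ≠ 0, so there is no saddle point; optimal play is mixed.
Let the inspector play Day with probability p. Expected payoff against Route-1: 0p + (-7)(1−p) = 7p − 7; against Route-2: (-8)p + 5(1−p) = −13p + 5.
Setting these equal: 7p − 7 = −13p + 5 ⇒ 20p = 12 ⇒ p = 3/5, and the value is (7)·(3/5) − 7 = -14/5.
For the smuggler: with q = P(Route-1), equating Day's and Night's payoffs gives 8q − 8 = −12q + 5 ⇒ q = 13/20.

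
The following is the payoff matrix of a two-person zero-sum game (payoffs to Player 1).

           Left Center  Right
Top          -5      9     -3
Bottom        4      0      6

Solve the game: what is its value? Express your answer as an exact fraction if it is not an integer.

Row minima: Top → -5, Bottom → 0; maximin = 0.
Column maxima: Left → 4, Center → 9, Right → 6; minimax = 4.
0 ≠ 4, so there is no saddle point; optimal play is mixed.
Right is strictly dominated by Left (it gives Player 1 strictly more in every row), so Player 2 never plays it.
On the remaining 2×2 (Top, Bottom vs Left, Center):
Let Player 1 play Top with probability p. Expected payoff against Left: (-5)p + 4(1−p) = −9p + 4; against Center: 9p + 0(1−p) = 9p.
Setting these equal: −9p + 4 = 9p ⇒ −18p = -4 ⇒ p = 2/9, and the value is (-9)·(2/9) + 4 = 2.
For Player 2: with q = P(Left), equating Top's and Bottom's payoffs gives −14q + 9 = 4q ⇒ q = 1/2.

2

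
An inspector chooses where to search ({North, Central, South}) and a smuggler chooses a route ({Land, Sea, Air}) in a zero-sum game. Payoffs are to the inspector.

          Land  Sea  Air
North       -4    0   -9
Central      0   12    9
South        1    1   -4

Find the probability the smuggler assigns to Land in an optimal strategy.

Row minima: North → -9, Central → 0, South → -4; maximin = 0.
Column maxima: Land → 1, Sea → 12, Air → 9; minimax = 1.
0 ≠ 1, so there is no saddle point; optimal play is mixed.
North is strictly dominated by Central, so the inspector never plays it.
Sea is strictly dominated by Air (it gives the inspector strictly more in every row), so the smuggler never plays it.
On the remaining 2×2 (Central, South vs Land, Air):
Let the inspector play Central with probability p. Expected payoff against Land: 0p + 1(1−p) = −p + 1; against Air: 9p + (-4)(1−p) = 13p − 4.
Setting these equal: −p + 1 = 13p − 4 ⇒ −14p = -5 ⇒ p = 5/14, and the value is (-1)·(5/14) + 1 = 9/14.
For the smuggler: with q = P(Land), equating Central's and South's payoffs gives −9q + 9 = 5q − 4 ⇒ q = 13/14.

13/14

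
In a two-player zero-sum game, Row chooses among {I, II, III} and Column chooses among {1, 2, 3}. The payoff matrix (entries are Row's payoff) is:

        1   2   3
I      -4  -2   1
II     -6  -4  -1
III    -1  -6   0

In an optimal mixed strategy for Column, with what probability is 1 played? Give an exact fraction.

4/7

Row minima: I → -4, II → -6, III → -6; maximin = -4.
Column maxima: 1 → -1, 2 → -2, 3 → 1; minimax = -2.
-4 ≠ -2, so there is no saddle point; optimal play is mixed.
II is strictly dominated by I, so Row never plays it.
3 is strictly dominated by 1 (it gives Row strictly more in every row), so Column never plays it.
On the remaining 2×2 (I, III vs 1, 2):
Let Row play I with probability p. Expected payoff against 1: (-4)p + (-1)(1−p) = −3p − 1; against 2: (-2)p + (-6)(1−p) = 4p − 6.
Setting these equal: −3p − 1 = 4p − 6 ⇒ −7p = -5 ⇒ p = 5/7, and the value is (-3)·(5/7) − 1 = -22/7.
For Column: with q = P(1), equating I's and III's payoffs gives −2q − 2 = 5q − 6 ⇒ q = 4/7.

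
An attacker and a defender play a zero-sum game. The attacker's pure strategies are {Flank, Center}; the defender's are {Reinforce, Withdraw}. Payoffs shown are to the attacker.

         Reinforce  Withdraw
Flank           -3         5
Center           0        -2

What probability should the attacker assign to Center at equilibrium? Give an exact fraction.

4/5

Row minima: Flank → -3, Center → -2; maximin = -2.
Column maxima: Reinforce → 0, Withdraw → 5; minimax = 0.
-2 ≠ 0, so there is no saddle point; optimal play is mixed.
Let the attacker play Flank with probability p. Expected payoff against Reinforce: (-3)p + 0(1−p) = −3p; against Withdraw: 5p + (-2)(1−p) = 7p − 2.
Setting these equal: −3p = 7p − 2 ⇒ −10p = -2 ⇒ p = 1/5, and the value is (-3)·(1/5) = -3/5.
For the defender: with q = P(Reinforce), equating Flank's and Center's payoffs gives −8q + 5 = 2q − 2 ⇒ q = 7/10.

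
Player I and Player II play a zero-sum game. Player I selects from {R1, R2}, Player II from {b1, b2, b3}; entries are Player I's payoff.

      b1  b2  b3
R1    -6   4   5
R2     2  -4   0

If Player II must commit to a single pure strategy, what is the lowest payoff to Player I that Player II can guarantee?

2

Column maxima: b1 → 2, b2 → 4, b3 → 5.
The smallest of these is 2.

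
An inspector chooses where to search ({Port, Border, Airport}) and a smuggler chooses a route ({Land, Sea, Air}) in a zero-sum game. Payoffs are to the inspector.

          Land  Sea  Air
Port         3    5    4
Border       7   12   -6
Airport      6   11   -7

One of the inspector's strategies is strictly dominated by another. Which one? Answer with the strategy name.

Border gives a strictly higher payoff than Airport against every column: 7 > 6, 12 > 11, -6 > -7.
So Airport is strictly dominated and the inspector never plays it.

Airport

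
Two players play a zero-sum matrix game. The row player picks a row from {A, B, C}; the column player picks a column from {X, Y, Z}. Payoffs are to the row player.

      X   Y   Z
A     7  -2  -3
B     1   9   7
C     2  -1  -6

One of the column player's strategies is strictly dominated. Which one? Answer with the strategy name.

Z holds the row player's payoff strictly below Y in every row: -3 < -2, 7 < 9, -6 < -1.
So Y is strictly dominated for the column player.

Y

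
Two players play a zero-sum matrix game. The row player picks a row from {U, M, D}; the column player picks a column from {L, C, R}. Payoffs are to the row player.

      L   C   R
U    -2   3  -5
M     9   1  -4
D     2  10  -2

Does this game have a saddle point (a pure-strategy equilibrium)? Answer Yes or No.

Row minima: U → -5, M → -4, D → -2; maximin = -2.
Column maxima: L → 9, C → 10, R → -2; minimax = -2.
maximin = minimax = -2, so a saddle point exists.

Yes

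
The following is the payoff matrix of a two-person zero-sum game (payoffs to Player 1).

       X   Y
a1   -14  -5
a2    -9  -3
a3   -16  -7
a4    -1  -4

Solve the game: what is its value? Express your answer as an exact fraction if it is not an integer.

-11/3

Row minima: a1 → -14, a2 → -9, a3 → -16, a4 → -4; maximin = -4.
Column maxima: X → -1, Y → -3; minimax = -3.
-4 ≠ -3, so there is no saddle point; optimal play is mixed.
a1 is strictly dominated by a2, so Player 1 never plays it.
a3 is strictly dominated by a2, so Player 1 never plays it.
On the remaining 2×2 (a2, a4 vs X, Y):
Let Player 1 play a2 with probability p. Expected payoff against X: (-9)p + (-1)(1−p) = −8p − 1; against Y: (-3)p + (-4)(1−p) = p − 4.
Setting these equal: −8p − 1 = p − 4 ⇒ −9p = -3 ⇒ p = 1/3, and the value is (-8)·(1/3) − 1 = -11/3.
For Player 2: with q = P(X), equating a2's and a4's payoffs gives −6q − 3 = 3q − 4 ⇒ q = 1/9.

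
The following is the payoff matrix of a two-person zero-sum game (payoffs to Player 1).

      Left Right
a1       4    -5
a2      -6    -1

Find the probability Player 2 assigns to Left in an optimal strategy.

2/7

Row minima: a1 → -5, a2 → -6; maximin = -5.
Column maxima: Left → 4, Right → -1; minimax = -1.
-5 ≠ -1, so there is no saddle point; optimal play is mixed.
Let Player 1 play a1 with probability p. Expected payoff against Left: 4p + (-6)(1−p) = 10p − 6; against Right: (-5)p + (-1)(1−p) = −4p − 1.
Setting these equal: 10p − 6 = −4p − 1 ⇒ 14p = 5 ⇒ p = 5/14, and the value is (10)·(5/14) − 6 = -17/7.
For Player 2: with q = P(Left), equating a1's and a2's payoffs gives 9q − 5 = −5q − 1 ⇒ q = 2/7.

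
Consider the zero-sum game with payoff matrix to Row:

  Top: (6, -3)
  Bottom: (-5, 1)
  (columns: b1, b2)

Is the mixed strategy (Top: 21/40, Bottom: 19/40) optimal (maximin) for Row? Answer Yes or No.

Against b1 this mix gives (21/40)·6 + (19/40)·(-5) = 31/40.
Against b2 this mix gives (21/40)·(-3) + (19/40)·1 = -11/10.
Column will play b2, holding Row to -11/10. Shifting weight toward the row that does better against b2 would raise this floor (the equalizing mix achieves -3/5 against both b2 and b1), so the proposed strategy is not optimal.

No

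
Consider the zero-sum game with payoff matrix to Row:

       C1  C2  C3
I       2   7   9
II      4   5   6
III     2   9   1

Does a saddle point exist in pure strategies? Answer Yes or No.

Row minima: I → 2, II → 4, III → 1; maximin = 4.
Column maxima: C1 → 4, C2 → 9, C3 → 9; minimax = 4.
maximin = minimax = 4, so a saddle point exists.

Yes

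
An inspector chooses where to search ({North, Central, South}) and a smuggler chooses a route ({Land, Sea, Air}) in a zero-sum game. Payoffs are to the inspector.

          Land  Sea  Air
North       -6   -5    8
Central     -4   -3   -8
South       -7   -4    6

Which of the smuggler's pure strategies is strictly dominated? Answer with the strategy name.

Sea

Land holds the inspector's payoff strictly below Sea in every row: -6 < -5, -4 < -3, -7 < -4.
So Sea is strictly dominated for the smuggler.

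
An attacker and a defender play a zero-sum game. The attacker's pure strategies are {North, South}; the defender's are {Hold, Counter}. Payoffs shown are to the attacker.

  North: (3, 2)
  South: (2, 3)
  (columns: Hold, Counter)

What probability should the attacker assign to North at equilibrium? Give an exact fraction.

Row minima: North → 2, South → 2; maximin = 2.
Column maxima: Hold → 3, Counter → 3; minimax = 3.
2 ≠ 3, so there is no saddle point; optimal play is mixed.
Let the attacker play North with probability p. Expected payoff against Hold: 3p + 2(1−p) = p + 2; against Counter: 2p + 3(1−p) = −p + 3.
Setting these equal: p + 2 = −p + 3 ⇒ 2p = 1 ⇒ p = 1/2, and the value is (1)·(1/2) + 2 = 5/2.
For the defender: with q = P(Hold), equating North's and South's payoffs gives q + 2 = −q + 3 ⇒ q = 1/2.

1/2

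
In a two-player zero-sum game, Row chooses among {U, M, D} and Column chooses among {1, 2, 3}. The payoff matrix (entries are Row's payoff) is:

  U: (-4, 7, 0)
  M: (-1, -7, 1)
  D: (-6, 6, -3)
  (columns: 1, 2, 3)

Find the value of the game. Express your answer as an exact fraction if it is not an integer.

Row minima: U → -4, M → -7, D → -6; maximin = -4.
Column maxima: 1 → -1, 2 → 7, 3 → 1; minimax = -1.
-4 ≠ -1, so there is no saddle point; optimal play is mixed.
D is strictly dominated by U, so Row never plays it.
3 is strictly dominated by 1 (it gives Row strictly more in every row), so Column never plays it.
On the remaining 2×2 (U, M vs 1, 2):
Let Row play U with probability p. Expected payoff against 1: (-4)p + (-1)(1−p) = −3p − 1; against 2: 7p + (-7)(1−p) = 14p − 7.
Setting these equal: −3p − 1 = 14p − 7 ⇒ −17p = -6 ⇒ p = 6/17, and the value is (-3)·(6/17) − 1 = -35/17.
For Column: with q = P(1), equating U's and M's payoffs gives −11q + 7 = 6q − 7 ⇒ q = 14/17.

-35/17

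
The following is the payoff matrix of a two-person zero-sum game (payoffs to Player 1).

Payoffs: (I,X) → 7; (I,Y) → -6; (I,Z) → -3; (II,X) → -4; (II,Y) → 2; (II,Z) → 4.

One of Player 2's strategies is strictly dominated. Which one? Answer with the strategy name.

Z

Y holds Player 1's payoff strictly below Z in every row: -6 < -3, 2 < 4.
So Z is strictly dominated for Player 2.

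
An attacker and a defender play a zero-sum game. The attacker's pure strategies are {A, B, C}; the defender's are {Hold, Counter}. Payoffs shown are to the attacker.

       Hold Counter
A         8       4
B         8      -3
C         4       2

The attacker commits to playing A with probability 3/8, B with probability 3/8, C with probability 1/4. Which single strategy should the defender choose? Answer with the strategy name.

If the defender plays Hold, the attacker's expected payoff is (3/8)·8 + (3/8)·8 + (1/4)·4 = 7.
If the defender plays Counter, the attacker's expected payoff is (3/8)·4 + (3/8)·(-3) + (1/4)·2 = 7/8.
The defender minimizes the attacker's payoff; the smallest is 7/8, so the best response is Counter.

Counter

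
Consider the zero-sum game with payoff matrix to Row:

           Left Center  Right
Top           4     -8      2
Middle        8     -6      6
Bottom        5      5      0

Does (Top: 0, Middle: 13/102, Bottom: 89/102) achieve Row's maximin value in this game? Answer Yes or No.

Against Left this mix gives (13/102)·8 + (89/102)·5 = 183/34.
Against Center this mix gives (13/102)·(-6) + (89/102)·5 = 367/102.
Against Right this mix gives (13/102)·6 + (89/102)·0 = 13/17.
Column will play Right, holding Row to 13/17. Shifting weight toward the row that does better against Right would raise this floor (the equalizing mix achieves 30/17 against both Right and Center), so the proposed strategy is not optimal.

No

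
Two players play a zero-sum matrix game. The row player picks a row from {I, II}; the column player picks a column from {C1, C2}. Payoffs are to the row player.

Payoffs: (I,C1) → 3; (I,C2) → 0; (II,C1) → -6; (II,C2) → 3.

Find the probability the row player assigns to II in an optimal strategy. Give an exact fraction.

1/4

Row minima: I → 0, II → -6; maximin = 0.
Column maxima: C1 → 3, C2 → 3; minimax = 3.
0 ≠ 3, so there is no saddle point; optimal play is mixed.
Let the row player play I with probability p. Expected payoff against C1: 3p + (-6)(1−p) = 9p − 6; against C2: 0p + 3(1−p) = −3p + 3.
Setting these equal: 9p − 6 = −3p + 3 ⇒ 12p = 9 ⇒ p = 3/4, and the value is (9)·(3/4) − 6 = 3/4.
For the column player: with q = P(C1), equating I's and II's payoffs gives 3q = −9q + 3 ⇒ q = 1/4.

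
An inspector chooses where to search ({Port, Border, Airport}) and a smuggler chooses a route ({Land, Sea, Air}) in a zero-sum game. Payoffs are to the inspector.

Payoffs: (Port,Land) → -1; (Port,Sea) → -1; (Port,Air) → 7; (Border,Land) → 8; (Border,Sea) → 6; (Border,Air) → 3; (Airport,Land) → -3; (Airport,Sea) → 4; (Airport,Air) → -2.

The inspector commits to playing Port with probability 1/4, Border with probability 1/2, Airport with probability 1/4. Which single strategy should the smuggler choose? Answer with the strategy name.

Air

If the smuggler plays Land, the inspector's expected payoff is (1/4)·(-1) + (1/2)·8 + (1/4)·(-3) = 3.
If the smuggler plays Sea, the inspector's expected payoff is (1/4)·(-1) + (1/2)·6 + (1/4)·4 = 15/4.
If the smuggler plays Air, the inspector's expected payoff is (1/4)·7 + (1/2)·3 + (1/4)·(-2) = 11/4.
The smuggler minimizes the inspector's payoff; the smallest is 11/4, so the best response is Air.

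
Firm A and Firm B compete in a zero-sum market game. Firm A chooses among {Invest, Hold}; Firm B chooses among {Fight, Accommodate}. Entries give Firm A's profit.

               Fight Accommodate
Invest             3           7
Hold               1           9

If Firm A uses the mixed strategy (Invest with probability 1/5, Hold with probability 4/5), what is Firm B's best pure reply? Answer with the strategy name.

Fight

If Firm B plays Fight, Firm A's expected payoff is (1/5)·3 + (4/5)·1 = 7/5.
If Firm B plays Accommodate, Firm A's expected payoff is (1/5)·7 + (4/5)·9 = 43/5.
Firm B minimizes Firm A's payoff; the smallest is 7/5, so the best response is Fight.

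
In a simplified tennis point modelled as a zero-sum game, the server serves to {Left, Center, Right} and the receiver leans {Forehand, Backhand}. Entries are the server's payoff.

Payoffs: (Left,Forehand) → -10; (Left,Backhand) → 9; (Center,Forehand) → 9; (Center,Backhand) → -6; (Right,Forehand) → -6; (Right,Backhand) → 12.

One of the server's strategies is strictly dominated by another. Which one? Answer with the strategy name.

Right gives a strictly higher payoff than Left against every column: -6 > -10, 12 > 9.
So Left is strictly dominated and the server never plays it.

Left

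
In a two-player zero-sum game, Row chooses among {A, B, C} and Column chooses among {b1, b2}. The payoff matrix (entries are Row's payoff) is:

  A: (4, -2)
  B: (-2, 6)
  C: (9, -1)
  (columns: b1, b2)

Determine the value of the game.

26/9

Row minima: A → -2, B → -2, C → -1; maximin = -1.
Column maxima: b1 → 9, b2 → 6; minimax = 6.
-1 ≠ 6, so there is no saddle point; optimal play is mixed.
A is strictly dominated by C, so Row never plays it.
On the remaining 2×2 (B, C vs b1, b2):
Let Row play B with probability p. Expected payoff against b1: (-2)p + 9(1−p) = −11p + 9; against b2: 6p + (-1)(1−p) = 7p − 1.
Setting these equal: −11p + 9 = 7p − 1 ⇒ −18p = -10 ⇒ p = 5/9, and the value is (-11)·(5/9) + 9 = 26/9.
For Column: with q = P(b1), equating B's and C's payoffs gives −8q + 6 = 10q − 1 ⇒ q = 7/18.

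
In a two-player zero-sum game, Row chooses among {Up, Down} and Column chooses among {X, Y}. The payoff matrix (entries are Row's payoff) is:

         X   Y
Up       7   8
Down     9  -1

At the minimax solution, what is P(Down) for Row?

1/11

Row minima: Up → 7, Down → -1; maximin = 7.
Column maxima: X → 9, Y → 8; minimax = 8.
7 ≠ 8, so there is no saddle point; optimal play is mixed.
Let Row play Up with probability p. Expected payoff against X: 7p + 9(1−p) = −2p + 9; against Y: 8p + (-1)(1−p) = 9p − 1.
Setting these equal: −2p + 9 = 9p − 1 ⇒ −11p = -10 ⇒ p = 10/11, and the value is (-2)·(10/11) + 9 = 79/11.
For Column: with q = P(X), equating Up's and Down's payoffs gives −q + 8 = 10q − 1 ⇒ q = 9/11.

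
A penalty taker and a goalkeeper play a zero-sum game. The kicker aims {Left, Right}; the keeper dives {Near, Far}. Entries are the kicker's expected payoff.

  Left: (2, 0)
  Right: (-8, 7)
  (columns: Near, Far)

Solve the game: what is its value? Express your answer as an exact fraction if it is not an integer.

14/17

Row minima: Left → 0, Right → -8; maximin = 0.
Column maxima: Near → 2, Far → 7; minimax = 2.
0 ≠ 2, so there is no saddle point; optimal play is mixed.
Let the kicker play Left with probability p. Expected payoff against Near: 2p + (-8)(1−p) = 10p − 8; against Far: 0p + 7(1−p) = −7p + 7.
Setting these equal: 10p − 8 = −7p + 7 ⇒ 17p = 15 ⇒ p = 15/17, and the value is (10)·(15/17) − 8 = 14/17.
For the keeper: with q = P(Near), equating Left's and Right's payoffs gives 2q = −15q + 7 ⇒ q = 7/17.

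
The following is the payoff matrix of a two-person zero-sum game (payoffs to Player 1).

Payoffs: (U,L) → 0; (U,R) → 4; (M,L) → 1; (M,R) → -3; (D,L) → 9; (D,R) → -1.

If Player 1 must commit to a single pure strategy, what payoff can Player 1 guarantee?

0

Row minima: U → 0, M → -3, D → -1.
The best of these is 0.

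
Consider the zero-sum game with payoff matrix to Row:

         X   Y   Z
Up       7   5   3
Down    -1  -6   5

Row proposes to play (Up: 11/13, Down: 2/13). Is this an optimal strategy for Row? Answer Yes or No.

Against X this mix gives (11/13)·7 + (2/13)·(-1) = 75/13.
Against Y this mix gives (11/13)·5 + (2/13)·(-6) = 43/13.
Against Z this mix gives (11/13)·3 + (2/13)·5 = 43/13.
All of Column's active replies (Y, Z) yield 43/13, and no column does worse for Row. The mix makes Column indifferent and guarantees 43/13, so it is optimal.

Yes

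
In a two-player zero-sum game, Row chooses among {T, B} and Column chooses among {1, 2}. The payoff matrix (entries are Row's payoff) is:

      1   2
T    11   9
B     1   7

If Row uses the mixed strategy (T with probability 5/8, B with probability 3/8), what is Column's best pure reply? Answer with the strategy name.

If Column plays 1, Row's expected payoff is (5/8)·11 + (3/8)·1 = 29/4.
If Column plays 2, Row's expected payoff is (5/8)·9 + (3/8)·7 = 33/4.
Column minimizes Row's payoff; the smallest is 29/4, so the best response is 1.

1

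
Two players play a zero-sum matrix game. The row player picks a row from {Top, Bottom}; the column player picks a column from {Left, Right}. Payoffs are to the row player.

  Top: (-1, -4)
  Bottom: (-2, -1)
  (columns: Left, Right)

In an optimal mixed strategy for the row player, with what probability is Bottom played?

Row minima: Top → -4, Bottom → -2; maximin = -2.
Column maxima: Left → -1, Right → -1; minimax = -1.
-2 ≠ -1, so there is no saddle point; optimal play is mixed.
Let the row player play Top with probability p. Expected payoff against Left: (-1)p + (-2)(1−p) = p − 2; against Right: (-4)p + (-1)(1−p) = −3p − 1.
Setting these equal: p − 2 = −3p − 1 ⇒ 4p = 1 ⇒ p = 1/4, and the value is (1)·(1/4) − 2 = -7/4.
For the column player: with q = P(Left), equating Top's and Bottom's payoffs gives 3q − 4 = −q − 1 ⇒ q = 3/4.

3/4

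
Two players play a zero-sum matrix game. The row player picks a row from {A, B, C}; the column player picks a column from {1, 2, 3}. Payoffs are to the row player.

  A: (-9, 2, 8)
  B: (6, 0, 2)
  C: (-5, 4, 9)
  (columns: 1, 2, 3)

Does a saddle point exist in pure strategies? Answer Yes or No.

No

Row minima: A → -9, B → 0, C → -5; maximin = 0.
Column maxima: 1 → 6, 2 → 4, 3 → 9; minimax = 4.
0 ≠ 4, so no pure-strategy equilibrium exists.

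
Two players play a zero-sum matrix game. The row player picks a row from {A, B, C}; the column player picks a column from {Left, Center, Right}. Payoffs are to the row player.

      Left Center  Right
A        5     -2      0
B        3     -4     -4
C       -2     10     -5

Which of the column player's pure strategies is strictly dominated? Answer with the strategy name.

Right holds the row player's payoff strictly below Left in every row: 0 < 5, -4 < 3, -5 < -2.
So Left is strictly dominated for the column player.

Left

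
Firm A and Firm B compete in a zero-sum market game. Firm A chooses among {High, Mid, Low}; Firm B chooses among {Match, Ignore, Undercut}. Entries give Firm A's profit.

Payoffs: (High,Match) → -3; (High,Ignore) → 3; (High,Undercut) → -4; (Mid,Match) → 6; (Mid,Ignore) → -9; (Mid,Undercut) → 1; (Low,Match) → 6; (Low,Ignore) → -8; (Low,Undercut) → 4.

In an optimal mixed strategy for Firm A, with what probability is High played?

12/19

Row minima: High → -4, Mid → -9, Low → -8; maximin = -4.
Column maxima: Match → 6, Ignore → 3, Undercut → 4; minimax = 3.
-4 ≠ 3, so there is no saddle point; optimal play is mixed.
Match is strictly dominated by Undercut (it gives Firm A strictly more in every row), so Firm B never plays it.
With Match eliminated, Mid is strictly dominated by Low (Low gives Firm A strictly more in every remaining column), so Firm A never plays it.
On the remaining 2×2 (High, Low vs Ignore, Undercut):
Let Firm A play High with probability p. Expected payoff against Ignore: 3p + (-8)(1−p) = 11p − 8; against Undercut: (-4)p + 4(1−p) = −8p + 4.
Setting these equal: 11p − 8 = −8p + 4 ⇒ 19p = 12 ⇒ p = 12/19, and the value is (11)·(12/19) − 8 = -20/19.
For Firm B: with q = P(Ignore), equating High's and Low's payoffs gives 7q − 4 = −12q + 4 ⇒ q = 8/19.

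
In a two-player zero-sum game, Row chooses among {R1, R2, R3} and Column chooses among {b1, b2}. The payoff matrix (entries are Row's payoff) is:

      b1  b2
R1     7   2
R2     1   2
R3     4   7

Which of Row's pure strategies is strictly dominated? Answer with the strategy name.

R3 gives a strictly higher payoff than R2 against every column: 4 > 1, 7 > 2.
So R2 is strictly dominated and Row never plays it.

R2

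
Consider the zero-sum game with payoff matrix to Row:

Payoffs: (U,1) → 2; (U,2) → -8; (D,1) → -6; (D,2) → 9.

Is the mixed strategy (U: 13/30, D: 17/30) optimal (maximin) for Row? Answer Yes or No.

No

Against 1 this mix gives (13/30)·2 + (17/30)·(-6) = -38/15.
Against 2 this mix gives (13/30)·(-8) + (17/30)·9 = 49/30.
Column will play 1, holding Row to -38/15. Shifting weight toward the row that does better against 1 would raise this floor (the equalizing mix achieves -6/5 against both 1 and 2), so the proposed strategy is not optimal.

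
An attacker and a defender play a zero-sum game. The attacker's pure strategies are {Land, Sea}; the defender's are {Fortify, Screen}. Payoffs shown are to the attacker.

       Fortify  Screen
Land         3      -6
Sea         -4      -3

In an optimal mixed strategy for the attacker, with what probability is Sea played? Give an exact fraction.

9/10

Row minima: Land → -6, Sea → -4; maximin = -4.
Column maxima: Fortify → 3, Screen → -3; minimax = -3.
-4 ≠ -3, so there is no saddle point; optimal play is mixed.
Let the attacker play Land with probability p. Expected payoff against Fortify: 3p + (-4)(1−p) = 7p − 4; against Screen: (-6)p + (-3)(1−p) = −3p − 3.
Setting these equal: 7p − 4 = −3p − 3 ⇒ 10p = 1 ⇒ p = 1/10, and the value is (7)·(1/10) − 4 = -33/10.
For the defender: with q = P(Fortify), equating Land's and Sea's payoffs gives 9q − 6 = −q − 3 ⇒ q = 3/10.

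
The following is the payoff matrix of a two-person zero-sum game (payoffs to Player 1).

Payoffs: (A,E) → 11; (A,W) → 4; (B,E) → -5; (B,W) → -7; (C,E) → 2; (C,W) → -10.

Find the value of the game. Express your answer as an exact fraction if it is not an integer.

4

Row minima: A → 4, B → -7, C → -10; maximin = 4.
Column maxima: E → 11, W → 4; minimax = 4.
Since maximin = minimax = 4, there is a saddle point and the value is 4.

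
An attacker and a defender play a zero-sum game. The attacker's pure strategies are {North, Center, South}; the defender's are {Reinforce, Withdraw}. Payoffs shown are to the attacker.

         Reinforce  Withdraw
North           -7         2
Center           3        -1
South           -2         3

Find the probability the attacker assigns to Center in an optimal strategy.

Row minima: North → -7, Center → -1, South → -2; maximin = -1.
Column maxima: Reinforce → 3, Withdraw → 3; minimax = 3.
-1 ≠ 3, so there is no saddle point; optimal play is mixed.
North is strictly dominated by South, so the attacker never plays it.
On the remaining 2×2 (Center, South vs Reinforce, Withdraw):
Let the attacker play Center with probability p. Expected payoff against Reinforce: 3p + (-2)(1−p) = 5p − 2; against Withdraw: (-1)p + 3(1−p) = −4p + 3.
Setting these equal: 5p − 2 = −4p + 3 ⇒ 9p = 5 ⇒ p = 5/9, and the value is (5)·(5/9) − 2 = 7/9.
For the defender: with q = P(Reinforce), equating Center's and South's payoffs gives 4q − 1 = −5q + 3 ⇒ q = 4/9.

5/9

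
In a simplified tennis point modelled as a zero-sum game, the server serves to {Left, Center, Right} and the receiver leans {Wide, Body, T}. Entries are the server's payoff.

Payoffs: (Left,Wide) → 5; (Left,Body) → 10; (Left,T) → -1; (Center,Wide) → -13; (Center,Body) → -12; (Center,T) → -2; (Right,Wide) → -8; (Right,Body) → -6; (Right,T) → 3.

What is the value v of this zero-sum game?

Row minima: Left → -1, Center → -13, Right → -8; maximin = -1.
Column maxima: Wide → 5, Body → 10, T → 3; minimax = 3.
-1 ≠ 3, so there is no saddle point; optimal play is mixed.
Center is strictly dominated by Left, so the server never plays it.
Body is strictly dominated by Wide (it gives the server strictly more in every row), so the receiver never plays it.
On the remaining 2×2 (Left, Right vs Wide, T):
Let the server play Left with probability p. Expected payoff against Wide: 5p + (-8)(1−p) = 13p − 8; against T: (-1)p + 3(1−p) = −4p + 3.
Setting these equal: 13p − 8 = −4p + 3 ⇒ 17p = 11 ⇒ p = 11/17, and the value is (13)·(11/17) − 8 = 7/17.
For the receiver: with q = P(Wide), equating Left's and Right's payoffs gives 6q − 1 = −11q + 3 ⇒ q = 4/17.

7/17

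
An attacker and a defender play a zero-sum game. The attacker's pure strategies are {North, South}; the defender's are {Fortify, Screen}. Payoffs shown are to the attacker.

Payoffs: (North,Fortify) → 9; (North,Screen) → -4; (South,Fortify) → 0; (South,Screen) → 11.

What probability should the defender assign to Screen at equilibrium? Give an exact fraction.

Row minima: North → -4, South → 0; maximin = 0.
Column maxima: Fortify → 9, Screen → 11; minimax = 9.
0 ≠ 9, so there is no saddle point; optimal play is mixed.
Let the attacker play North with probability p. Expected payoff against Fortify: 9p + 0(1−p) = 9p; against Screen: (-4)p + 11(1−p) = −15p + 11.
Setting these equal: 9p = −15p + 11 ⇒ 24p = 11 ⇒ p = 11/24, and the value is (9)·(11/24) = 33/8.
For the defender: with q = P(Fortify), equating North's and South's payoffs gives 13q − 4 = −11q + 11 ⇒ q = 5/8.

3/8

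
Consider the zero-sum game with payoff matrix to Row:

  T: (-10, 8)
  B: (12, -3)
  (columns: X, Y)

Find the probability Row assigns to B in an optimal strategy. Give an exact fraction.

Row minima: T → -10, B → -3; maximin = -3.
Column maxima: X → 12, Y → 8; minimax = 8.
-3 ≠ 8, so there is no saddle point; optimal play is mixed.
Let Row play T with probability p. Expected payoff against X: (-10)p + 12(1−p) = −22p + 12; against Y: 8p + (-3)(1−p) = 11p − 3.
Setting these equal: −22p + 12 = 11p − 3 ⇒ −33p = -15 ⇒ p = 5/11, and the value is (-22)·(5/11) + 12 = 2.
For Column: with q = P(X), equating T's and B's payoffs gives −18q + 8 = 15q − 3 ⇒ q = 1/3.

6/11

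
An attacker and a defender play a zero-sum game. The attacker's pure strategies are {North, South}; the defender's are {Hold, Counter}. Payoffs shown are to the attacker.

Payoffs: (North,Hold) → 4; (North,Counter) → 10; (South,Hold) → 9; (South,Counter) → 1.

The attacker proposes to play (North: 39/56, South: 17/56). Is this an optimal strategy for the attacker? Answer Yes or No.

Against Hold this mix gives (39/56)·4 + (17/56)·9 = 309/56.
Against Counter this mix gives (39/56)·10 + (17/56)·1 = 407/56.
The defender will play Hold, holding the attacker to 309/56. Shifting weight toward the row that does better against Hold would raise this floor (the equalizing mix achieves 43/7 against both Hold and Counter), so the proposed strategy is not optimal.

No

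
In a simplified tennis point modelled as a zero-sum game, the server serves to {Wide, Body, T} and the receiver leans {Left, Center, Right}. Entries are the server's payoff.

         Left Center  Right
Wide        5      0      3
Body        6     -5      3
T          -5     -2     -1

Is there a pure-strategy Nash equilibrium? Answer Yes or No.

Row minima: Wide → 0, Body → -5, T → -5; maximin = 0.
Column maxima: Left → 6, Center → 0, Right → 3; minimax = 0.
maximin = minimax = 0, so a saddle point exists.

Yes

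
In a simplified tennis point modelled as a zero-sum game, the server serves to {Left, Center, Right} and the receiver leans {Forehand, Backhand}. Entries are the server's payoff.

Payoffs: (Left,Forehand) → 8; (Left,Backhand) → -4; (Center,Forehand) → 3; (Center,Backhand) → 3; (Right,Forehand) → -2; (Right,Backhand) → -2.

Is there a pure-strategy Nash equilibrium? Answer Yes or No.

Yes

Row minima: Left → -4, Center → 3, Right → -2; maximin = 3.
Column maxima: Forehand → 8, Backhand → 3; minimax = 3.
maximin = minimax = 3, so a saddle point exists.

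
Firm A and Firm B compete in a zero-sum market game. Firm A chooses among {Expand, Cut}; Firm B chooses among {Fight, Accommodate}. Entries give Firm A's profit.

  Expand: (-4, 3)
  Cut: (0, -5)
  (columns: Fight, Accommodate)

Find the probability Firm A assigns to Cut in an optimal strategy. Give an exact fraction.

7/12

Row minima: Expand → -4, Cut → -5; maximin = -4.
Column maxima: Fight → 0, Accommodate → 3; minimax = 0.
-4 ≠ 0, so there is no saddle point; optimal play is mixed.
Let Firm A play Expand with probability p. Expected payoff against Fight: (-4)p + 0(1−p) = −4p; against Accommodate: 3p + (-5)(1−p) = 8p − 5.
Setting these equal: −4p = 8p − 5 ⇒ −12p = -5 ⇒ p = 5/12, and the value is (-4)·(5/12) = -5/3.
For Firm B: with q = P(Fight), equating Expand's and Cut's payoffs gives −7q + 3 = 5q − 5 ⇒ q = 2/3.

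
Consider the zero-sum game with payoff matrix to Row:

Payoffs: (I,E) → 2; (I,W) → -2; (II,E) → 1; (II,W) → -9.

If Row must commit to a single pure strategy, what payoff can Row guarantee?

-2

Row minima: I → -2, II → -9.
The best of these is -2.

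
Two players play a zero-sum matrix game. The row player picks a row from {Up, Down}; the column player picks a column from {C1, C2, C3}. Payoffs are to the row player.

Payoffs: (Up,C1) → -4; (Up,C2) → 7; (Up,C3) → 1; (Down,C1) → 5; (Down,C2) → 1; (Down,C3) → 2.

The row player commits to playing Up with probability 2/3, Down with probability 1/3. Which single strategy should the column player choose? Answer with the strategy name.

C1

If the column player plays C1, the row player's expected payoff is (2/3)·(-4) + (1/3)·5 = -1.
If the column player plays C2, the row player's expected payoff is (2/3)·7 + (1/3)·1 = 5.
If the column player plays C3, the row player's expected payoff is (2/3)·1 + (1/3)·2 = 4/3.
The column player minimizes the row player's payoff; the smallest is -1, so the best response is C1.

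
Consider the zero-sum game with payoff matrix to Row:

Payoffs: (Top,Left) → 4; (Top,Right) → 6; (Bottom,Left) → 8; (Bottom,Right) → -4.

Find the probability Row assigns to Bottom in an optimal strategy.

1/7

Row minima: Top → 4, Bottom → -4; maximin = 4.
Column maxima: Left → 8, Right → 6; minimax = 6.
4 ≠ 6, so there is no saddle point; optimal play is mixed.
Let Row play Top with probability p. Expected payoff against Left: 4p + 8(1−p) = −4p + 8; against Right: 6p + (-4)(1−p) = 10p − 4.
Setting these equal: −4p + 8 = 10p − 4 ⇒ −14p = -12 ⇒ p = 6/7, and the value is (-4)·(6/7) + 8 = 32/7.
For Column: with q = P(Left), equating Top's and Bottom's payoffs gives −2q + 6 = 12q − 4 ⇒ q = 5/7.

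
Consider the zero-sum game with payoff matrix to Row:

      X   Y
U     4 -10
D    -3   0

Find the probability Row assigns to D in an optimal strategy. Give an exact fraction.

14/17

Row minima: U → -10, D → -3; maximin = -3.
Column maxima: X → 4, Y → 0; minimax = 0.
-3 ≠ 0, so there is no saddle point; optimal play is mixed.
Let Row play U with probability p. Expected payoff against X: 4p + (-3)(1−p) = 7p − 3; against Y: (-10)p + 0(1−p) = −10p.
Setting these equal: 7p − 3 = −10p ⇒ 17p = 3 ⇒ p = 3/17, and the value is (7)·(3/17) − 3 = -30/17.
For Column: with q = P(X), equating U's and D's payoffs gives 14q − 10 = −3q ⇒ q = 10/17.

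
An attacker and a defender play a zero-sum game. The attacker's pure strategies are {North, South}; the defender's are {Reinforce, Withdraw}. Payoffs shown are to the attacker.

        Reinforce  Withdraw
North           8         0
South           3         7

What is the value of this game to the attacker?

14/3

Row minima: North → 0, South → 3; maximin = 3.
Column maxima: Reinforce → 8, Withdraw → 7; minimax = 7.
3 ≠ 7, so there is no saddle point; optimal play is mixed.
Let the attacker play North with probability p. Expected payoff against Reinforce: 8p + 3(1−p) = 5p + 3; against Withdraw: 0p + 7(1−p) = −7p + 7.
Setting these equal: 5p + 3 = −7p + 7 ⇒ 12p = 4 ⇒ p = 1/3, and the value is (5)·(1/3) + 3 = 14/3.
For the defender: with q = P(Reinforce), equating North's and South's payoffs gives 8q = −4q + 7 ⇒ q = 7/12.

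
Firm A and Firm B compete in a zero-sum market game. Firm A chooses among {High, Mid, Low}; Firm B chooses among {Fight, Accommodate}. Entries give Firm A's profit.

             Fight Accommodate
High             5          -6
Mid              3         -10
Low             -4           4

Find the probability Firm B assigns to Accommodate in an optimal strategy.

Row minima: High → -6, Mid → -10, Low → -4; maximin = -4.
Column maxima: Fight → 5, Accommodate → 4; minimax = 4.
-4 ≠ 4, so there is no saddle point; optimal play is mixed.
Mid is strictly dominated by High, so Firm A never plays it.
On the remaining 2×2 (High, Low vs Fight, Accommodate):
Let Firm A play High with probability p. Expected payoff against Fight: 5p + (-4)(1−p) = 9p − 4; against Accommodate: (-6)p + 4(1−p) = −10p + 4.
Setting these equal: 9p − 4 = −10p + 4 ⇒ 19p = 8 ⇒ p = 8/19, and the value is (9)·(8/19) − 4 = -4/19.
For Firm B: with q = P(Fight), equating High's and Low's payoffs gives 11q − 6 = −8q + 4 ⇒ q = 10/19.

9/19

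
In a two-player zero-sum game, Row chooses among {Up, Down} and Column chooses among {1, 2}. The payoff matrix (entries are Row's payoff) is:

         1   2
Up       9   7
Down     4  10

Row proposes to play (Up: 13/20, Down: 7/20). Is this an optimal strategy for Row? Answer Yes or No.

Against 1 this mix gives (13/20)·9 + (7/20)·4 = 29/4.
Against 2 this mix gives (13/20)·7 + (7/20)·10 = 161/20.
Column will play 1, holding Row to 29/4. Shifting weight toward the row that does better against 1 would raise this floor (the equalizing mix achieves 31/4 against both 1 and 2), so the proposed strategy is not optimal.

No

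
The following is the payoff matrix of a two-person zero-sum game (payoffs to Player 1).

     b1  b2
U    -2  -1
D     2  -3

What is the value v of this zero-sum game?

-4/3

Row minima: U → -2, D → -3; maximin = -2.
Column maxima: b1 → 2, b2 → -1; minimax = -1.
-2 ≠ -1, so there is no saddle point; optimal play is mixed.
Let Player 1 play U with probability p. Expected payoff against b1: (-2)p + 2(1−p) = −4p + 2; against b2: (-1)p + (-3)(1−p) = 2p − 3.
Setting these equal: −4p + 2 = 2p − 3 ⇒ −6p = -5 ⇒ p = 5/6, and the value is (-4)·(5/6) + 2 = -4/3.
For Player 2: with q = P(b1), equating U's and D's payoffs gives −q − 1 = 5q − 3 ⇒ q = 1/3.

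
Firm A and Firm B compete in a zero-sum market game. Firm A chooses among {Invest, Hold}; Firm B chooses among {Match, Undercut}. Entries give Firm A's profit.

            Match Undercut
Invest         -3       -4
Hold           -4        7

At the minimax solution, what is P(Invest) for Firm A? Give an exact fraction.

Row minima: Invest → -4, Hold → -4; maximin = -4.
Column maxima: Match → -3, Undercut → 7; minimax = -3.
-4 ≠ -3, so there is no saddle point; optimal play is mixed.
Let Firm A play Invest with probability p. Expected payoff against Match: (-3)p + (-4)(1−p) = p − 4; against Undercut: (-4)p + 7(1−p) = −11p + 7.
Setting these equal: p − 4 = −11p + 7 ⇒ 12p = 11 ⇒ p = 11/12, and the value is (1)·(11/12) − 4 = -37/12.
For Firm B: with q = P(Match), equating Invest's and Hold's payoffs gives q − 4 = −11q + 7 ⇒ q = 11/12.

11/12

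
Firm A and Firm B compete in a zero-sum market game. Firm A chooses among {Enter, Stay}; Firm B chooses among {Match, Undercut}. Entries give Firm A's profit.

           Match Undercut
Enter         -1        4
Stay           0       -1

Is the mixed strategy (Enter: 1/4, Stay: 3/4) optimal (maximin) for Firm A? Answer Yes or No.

Against Match this mix gives (1/4)·(-1) + (3/4)·0 = -1/4.
Against Undercut this mix gives (1/4)·4 + (3/4)·(-1) = 1/4.
Firm B will play Match, holding Firm A to -1/4. Shifting weight toward the row that does better against Match would raise this floor (the equalizing mix achieves -1/6 against both Match and Undercut), so the proposed strategy is not optimal.

No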